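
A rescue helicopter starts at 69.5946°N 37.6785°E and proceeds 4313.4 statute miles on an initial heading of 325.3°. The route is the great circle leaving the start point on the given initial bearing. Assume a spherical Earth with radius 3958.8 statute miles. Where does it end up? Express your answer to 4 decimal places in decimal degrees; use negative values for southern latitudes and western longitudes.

Angular distance δ = d/R = 4313.4 / 3958.8 = 1.089573 rad.
With φ₁ = 69.5946° = 1.214655 rad and θ = 325.3° = 5.677556 rad:
sin φ₂ = sin φ₁ cos δ + cos φ₁ sin δ cos θ = (0.937249)(0.462864) + (0.348660)(0.886429)(0.822144) = 0.687913
φ₂ = asin(0.687913) = 0.758610 rad = 43.4651°.
Then Δλ = atan2(-0.175943, -0.181882) = -2.372790 rad, from sin θ sin δ cos φ₁ over cos δ − sin φ₁ sin φ₂.
λ₂ = 37.6785° + -135.9508° = -98.2723°.

latitude 43.4651°, longitude -98.2723°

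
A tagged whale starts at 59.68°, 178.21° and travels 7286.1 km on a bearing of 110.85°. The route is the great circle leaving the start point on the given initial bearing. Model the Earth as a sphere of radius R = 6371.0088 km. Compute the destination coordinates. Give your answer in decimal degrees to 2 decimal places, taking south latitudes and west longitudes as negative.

Central angle δ = d/R = 1.143634 rad.
Converting: φ₁ = 1.041612 rad, θ = 1.934697 rad.
sin φ₂ = sin φ₁ cos δ + cos φ₁ sin δ cos θ = (0.863219)(0.414290) + (0.504829)(0.910145)(-0.355923) = 0.194088
φ₂ = asin(0.194088) = 0.195328 rad = 11.19°.
For the longitude increment, Δλ = atan2( sin θ sin δ cos φ₁, cos δ − sin φ₁ sin φ₂ ) = atan2(0.429379, 0.246749) = 60.12°.
λ₂ = 178.21° + 60.12° = 238.33°, normalized to (−180°, 180°] → -121.67°.

latitude 11.19°, longitude -121.67°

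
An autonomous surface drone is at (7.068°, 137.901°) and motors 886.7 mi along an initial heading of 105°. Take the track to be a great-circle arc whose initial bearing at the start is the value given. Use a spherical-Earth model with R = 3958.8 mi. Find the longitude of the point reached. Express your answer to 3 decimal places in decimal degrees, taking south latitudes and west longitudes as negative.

Angular distance δ = d/R = 886.7 / 3958.8 = 0.223982 rad.
Converting: φ₁ = 0.123360 rad, θ = 1.832596 rad.
Applying the spherical law of cosines for sides, sin φ₂ = sin φ₁ cos δ + cos φ₁ sin δ cos θ = 0.062923, so φ₂ = 3.608°.
For the longitude increment, Δλ = atan2( sin θ sin δ cos φ₁, cos δ − sin φ₁ sin φ₂ ) = atan2(0.212915, 0.967278) = 12.414°.
λ₂ = λ₁ + Δλ = 150.315°.

longitude 150.315°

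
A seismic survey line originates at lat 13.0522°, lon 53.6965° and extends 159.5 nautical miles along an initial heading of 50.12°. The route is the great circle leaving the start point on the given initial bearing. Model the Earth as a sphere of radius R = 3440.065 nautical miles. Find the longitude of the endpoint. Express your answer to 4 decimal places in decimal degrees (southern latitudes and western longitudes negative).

The arc subtends δ = 159.5/3440.065 = 0.046365 rad at the centre.
With φ₁ = 13.0522° = 0.227804 rad and θ = 50.12° = 0.874759 rad:
Applying the spherical law of cosines for sides, sin φ₂ = sin φ₁ cos δ + cos φ₁ sin δ cos θ = 0.254546, so φ₂ = 14.7467°.
Δλ = atan2( sin θ sin δ cos φ₁ , cos δ − sin φ₁ sin φ₂ ) = atan2(0.034649, 0.941439) = 0.036787 rad = 2.1078°.
Hence λ₂ = 53.6965° + 2.1078° = 55.8043°.

longitude 55.8043°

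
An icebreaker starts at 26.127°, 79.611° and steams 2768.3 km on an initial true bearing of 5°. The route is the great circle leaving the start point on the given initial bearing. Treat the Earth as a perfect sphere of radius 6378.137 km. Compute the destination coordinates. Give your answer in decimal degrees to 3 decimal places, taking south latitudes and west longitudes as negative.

latitude 50.864°, longitude 82.940°

Central angle δ = d/R = 0.434030 rad.
Start latitude φ₁ = 0.456002 rad; initial bearing θ = 0.087266 rad.
Destination latitude: φ₂ = arcsin( sin φ₁ cos δ + cos φ₁ sin δ cos θ ) = arcsin(0.775655) = 50.864°.
For the longitude increment, Δλ = atan2( sin θ sin δ cos φ₁, cos δ − sin φ₁ sin φ₂ ) = atan2(0.032907, 0.565709) = 3.329°.
Hence λ₂ = 79.611° + 3.329° = 82.940°.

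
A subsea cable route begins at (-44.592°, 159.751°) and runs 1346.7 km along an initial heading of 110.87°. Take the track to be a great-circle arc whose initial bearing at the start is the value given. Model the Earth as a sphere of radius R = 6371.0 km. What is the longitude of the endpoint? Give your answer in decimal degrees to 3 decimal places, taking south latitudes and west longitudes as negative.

Central angle δ = d/R = 0.211380 rad.
Converting: φ₁ = -0.778277 rad, θ = 1.935047 rad.
sin φ₂ = sin φ₁ cos δ + cos φ₁ sin δ cos θ = (-0.702054)(0.977742) + (0.712124)(0.209809)(-0.356249) = -0.739655
φ₂ = asin(-0.739655) = -0.832557 rad = -47.702°.
For the longitude increment, Δλ = atan2( sin θ sin δ cos φ₁, cos δ − sin φ₁ sin φ₂ ) = atan2(0.139607, 0.458465) = 16.936°.
λ₂ = λ₁ + Δλ = 176.687°.

longitude 176.687°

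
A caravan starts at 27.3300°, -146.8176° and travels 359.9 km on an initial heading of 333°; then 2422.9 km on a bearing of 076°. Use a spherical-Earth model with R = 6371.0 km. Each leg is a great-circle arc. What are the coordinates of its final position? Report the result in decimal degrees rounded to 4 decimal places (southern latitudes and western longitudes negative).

Apply the spherical direct solution leg by leg, carrying full precision between legs.
Leg 1: from (27.3300°, -146.8176°), δ = 359.9/6371 = 0.056490 rad, θ = 333° → φ = 30.2036°, λ = -148.5172°.
Leg 2: from (30.2036°, -148.5172°), δ = 2422.9/6371 = 0.380301 rad, θ = 76° → φ = 33.0069°, λ = -123.0818°.

latitude 33.0069°, longitude -123.0818°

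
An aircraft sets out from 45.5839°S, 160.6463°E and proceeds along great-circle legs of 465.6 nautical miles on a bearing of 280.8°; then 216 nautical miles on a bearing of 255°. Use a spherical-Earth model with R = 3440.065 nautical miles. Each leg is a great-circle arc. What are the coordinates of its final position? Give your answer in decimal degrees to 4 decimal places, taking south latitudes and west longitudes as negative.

latitude -44.4625°, longitude 145.2225°

Apply the spherical direct solution leg by leg, carrying full precision between legs.
Leg 1: from (-45.5839°, 160.6463°), δ = 465.6/3440.065 = 0.135346 rad, θ = 280.8° → φ = -43.6339°, λ = 150.0941°.
Leg 2: from (-43.6339°, 150.0941°), δ = 216/3440.065 = 0.062790 rad, θ = 255° → φ = -44.4625°, λ = 145.2225°.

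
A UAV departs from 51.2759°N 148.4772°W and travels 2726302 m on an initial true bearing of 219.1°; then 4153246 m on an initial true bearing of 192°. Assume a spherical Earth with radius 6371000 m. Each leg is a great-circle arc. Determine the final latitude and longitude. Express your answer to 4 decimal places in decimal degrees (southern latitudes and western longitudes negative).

Apply the spherical direct solution leg by leg, carrying full precision between legs.
Leg 1: from (51.2759°, -148.4772°), δ = 2726302/6371000 = 0.427924 rad, θ = 219.1° → φ = 30.5544°, λ = -166.1704°.
Leg 2: from (30.5544°, -166.1704°), δ = 4153246/6371000 = 0.651899 rad, θ = 192° → φ = -6.1383°, λ = -173.4590°.

latitude -6.1383°, longitude -173.4590°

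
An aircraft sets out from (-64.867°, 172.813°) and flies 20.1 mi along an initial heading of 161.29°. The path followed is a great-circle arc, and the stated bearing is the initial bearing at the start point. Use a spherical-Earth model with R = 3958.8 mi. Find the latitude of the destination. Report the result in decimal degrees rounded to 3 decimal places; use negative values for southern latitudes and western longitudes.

latitude -65.142°

The arc subtends δ = 20.1/3958.8 = 0.005077 rad at the centre.
With φ₁ = -64.867° = -1.132143 rad and θ = 161.29° = 2.815042 rad:
Applying the spherical law of cosines for sides, sin φ₂ = sin φ₁ cos δ + cos φ₁ sin δ cos θ = -0.907355, so φ₂ = -65.142°.
For the longitude increment, Δλ = atan2( sin θ sin δ cos φ₁, cos δ − sin φ₁ sin φ₂ ) = atan2(0.000692, 0.178536) = 0.222°.
Hence λ₂ = 172.813° + 0.222° = 173.035°.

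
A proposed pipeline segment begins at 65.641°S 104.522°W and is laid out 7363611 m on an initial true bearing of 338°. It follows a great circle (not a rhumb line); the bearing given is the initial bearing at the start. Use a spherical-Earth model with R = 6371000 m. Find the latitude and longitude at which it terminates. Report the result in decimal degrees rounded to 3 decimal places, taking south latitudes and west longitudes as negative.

Angular distance δ = d/R = 7363611 / 6371000 = 1.155801 rad.
Converting: φ₁ = -1.145652 rad, θ = 5.899213 rad.
Applying the spherical law of cosines for sides, sin φ₂ = sin φ₁ cos δ + cos φ₁ sin δ cos θ = -0.017334, so φ₂ = -0.993°.
Δλ = atan2( sin θ sin δ cos φ₁ , cos δ − sin φ₁ sin φ₂ ) = atan2(-0.141393, 0.387394) = -0.349961 rad = -20.051°.
λ₂ = -104.522° + -20.051° = -124.573°.

latitude -0.993°, longitude -124.573°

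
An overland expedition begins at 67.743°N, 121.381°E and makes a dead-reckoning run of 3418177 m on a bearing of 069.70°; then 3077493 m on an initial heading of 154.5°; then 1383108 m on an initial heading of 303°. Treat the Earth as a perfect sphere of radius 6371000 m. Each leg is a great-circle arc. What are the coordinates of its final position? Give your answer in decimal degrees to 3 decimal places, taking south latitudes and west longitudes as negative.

Apply the spherical direct solution leg by leg, carrying full precision between legs.
Leg 1: from (67.743°, 121.381°), δ = 3418177/6371000 = 0.536521 rad, θ = 69.7° → φ = 59.612°, λ = -167.228°.
Leg 2: from (59.612°, -167.228°), δ = 3077493/6371000 = 0.483047 rad, θ = 154.5° → φ = 33.495°, λ = -153.354°.
Leg 3: from (33.495°, -153.354°), δ = 1383108/6371000 = 0.217094 rad, θ = 303° → φ = 39.549°, λ = -166.903°.

latitude 39.549°, longitude -166.903°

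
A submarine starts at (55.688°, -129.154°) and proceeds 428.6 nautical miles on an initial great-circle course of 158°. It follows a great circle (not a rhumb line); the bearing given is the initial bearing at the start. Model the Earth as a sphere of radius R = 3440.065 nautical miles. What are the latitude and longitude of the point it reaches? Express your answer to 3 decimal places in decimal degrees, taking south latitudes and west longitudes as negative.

latitude 48.993°, longitude -125.086°

Central angle δ = d/R = 0.124591 rad.
Converting: φ₁ = 0.971939 rad, θ = 2.757620 rad.
sin φ₂ = sin φ₁ cos δ + cos φ₁ sin δ cos θ = (0.825980)(0.992249) + (0.563699)(0.124269)(-0.927184) = 0.754628
φ₂ = asin(0.754628) = 0.855088 rad = 48.993°.
Δλ = atan2( sin θ sin δ cos φ₁ , cos δ − sin φ₁ sin φ₂ ) = atan2(0.026241, 0.368940) = 0.071006 rad = 4.068°.
λ₂ = -129.154° + 4.068° = -125.086°.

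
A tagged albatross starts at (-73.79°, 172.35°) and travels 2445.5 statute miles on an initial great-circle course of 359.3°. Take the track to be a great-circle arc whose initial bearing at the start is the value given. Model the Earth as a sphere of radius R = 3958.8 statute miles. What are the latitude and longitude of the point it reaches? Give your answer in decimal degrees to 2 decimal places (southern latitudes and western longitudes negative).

δ = 2445.5/3958.8 = 0.617738 rad (35.3938°).
With φ₁ = -73.79° = -1.287878 rad and θ = 359.3° = 6.270968 rad:
sin φ₂ = sin φ₁ cos δ + cos φ₁ sin δ cos θ = (-0.960245)(0.815191) + (0.279159)(0.579192)(0.999925) = -0.621108
φ₂ = asin(-0.621108) = -0.670156 rad = -38.40°.
For the longitude increment, Δλ = atan2( sin θ sin δ cos φ₁, cos δ − sin φ₁ sin φ₂ ) = atan2(-0.001975, 0.218775) = -0.52°.
λ₂ = 172.35° + -0.52° = 171.83°.

latitude -38.40°, longitude 171.83°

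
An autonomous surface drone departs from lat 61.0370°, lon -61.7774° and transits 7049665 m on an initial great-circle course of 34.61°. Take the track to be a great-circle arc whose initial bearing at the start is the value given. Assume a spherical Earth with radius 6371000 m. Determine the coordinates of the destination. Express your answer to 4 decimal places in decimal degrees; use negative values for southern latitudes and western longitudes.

Central angle δ = d/R = 1.106524 rad.
Start latitude φ₁ = 1.065297 rad; initial bearing θ = 0.604058 rad.
Applying the spherical law of cosines for sides, sin φ₂ = sin φ₁ cos δ + cos φ₁ sin δ cos θ = 0.748134, so φ₂ = 48.4290°.
Δλ = atan2( sin θ sin δ cos φ₁ , cos δ − sin φ₁ sin φ₂ ) = atan2(0.245931, -0.206795) = 2.269964 rad = 130.0594°.
λ₂ = -61.7774° + 130.0594° = 68.2820°.

latitude 48.4290°, longitude 68.2820°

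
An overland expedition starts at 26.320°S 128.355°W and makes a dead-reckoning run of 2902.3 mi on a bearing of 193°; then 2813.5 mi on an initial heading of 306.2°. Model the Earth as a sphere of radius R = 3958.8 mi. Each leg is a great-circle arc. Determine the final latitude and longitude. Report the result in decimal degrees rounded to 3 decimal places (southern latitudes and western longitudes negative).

Apply the spherical direct solution leg by leg, carrying full precision between legs.
Leg 1: from (-26.320°, -128.355°), δ = 2902.3/3958.8 = 0.733126 rad, θ = 193° → φ = -66.053°, λ = -150.125°.
Leg 2: from (-66.053°, -150.125°), δ = 2813.5/3958.8 = 0.710695 rad, θ = 306.2° → φ = -32.431°, λ = 171.288°.

latitude -32.431°, longitude 171.288°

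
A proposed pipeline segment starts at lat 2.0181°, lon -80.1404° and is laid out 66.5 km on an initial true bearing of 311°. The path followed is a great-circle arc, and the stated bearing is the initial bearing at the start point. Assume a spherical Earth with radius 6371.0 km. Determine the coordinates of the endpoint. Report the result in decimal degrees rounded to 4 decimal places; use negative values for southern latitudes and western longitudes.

Angular distance δ = d/R = 66.5 / 6371 = 0.010438 rad.
Start latitude φ₁ = 0.035222 rad; initial bearing θ = 5.427974 rad.
Applying the spherical law of cosines for sides, sin φ₂ = sin φ₁ cos δ + cos φ₁ sin δ cos θ = 0.042057, so φ₂ = 2.4104°.
For the longitude increment, Δλ = atan2( sin θ sin δ cos φ₁, cos δ − sin φ₁ sin φ₂ ) = atan2(-0.007873, 0.998464) = -0.4517°.
λ₂ = λ₁ + Δλ = -80.5921°.

latitude 2.4104°, longitude -80.5921°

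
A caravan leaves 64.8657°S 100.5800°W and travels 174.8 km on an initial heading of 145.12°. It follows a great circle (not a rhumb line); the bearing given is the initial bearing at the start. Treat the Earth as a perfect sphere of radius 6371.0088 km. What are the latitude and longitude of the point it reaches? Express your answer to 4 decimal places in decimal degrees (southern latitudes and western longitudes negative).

latitude -66.1395°, longitude -98.3574°

The arc subtends δ = 174.8/6371.0088 = 0.027437 rad at the centre.
Start latitude φ₁ = -1.132120 rad; initial bearing θ = 2.532822 rad.
Destination latitude: φ₂ = arcsin( sin φ₁ cos δ + cos φ₁ sin δ cos θ ) = arcsin(-0.914533) = -66.1395°.
Δλ = atan2( sin θ sin δ cos φ₁ , cos δ − sin φ₁ sin φ₂ ) = atan2(0.006663, 0.171684) = 0.038792 rad = 2.2226°.
λ₂ = λ₁ + Δλ = -98.3574°.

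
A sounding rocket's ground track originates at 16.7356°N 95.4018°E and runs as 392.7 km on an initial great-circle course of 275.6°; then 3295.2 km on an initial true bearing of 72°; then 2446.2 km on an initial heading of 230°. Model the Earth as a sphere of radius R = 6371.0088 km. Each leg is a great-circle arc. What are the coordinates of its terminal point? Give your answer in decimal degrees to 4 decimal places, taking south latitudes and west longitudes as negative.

Apply the spherical direct solution leg by leg, carrying full precision between legs.
Leg 1: from (16.7356°, 95.4018°), δ = 392.7/6371.0088 = 0.061639 rad, θ = 275.6° → φ = 17.0475°, λ = 91.7253°.
Leg 2: from (17.0475°, 91.7253°), δ = 3295.2/6371.0088 = 0.517218 rad, θ = 72° → φ = 23.6346°, λ = 122.6105°.
Leg 3: from (23.6346°, 122.6105°), δ = 2446.2/6371.0088 = 0.383958 rad, θ = 230° → φ = 8.6922°, λ = 105.7353°.

latitude 8.6922°, longitude 105.7353°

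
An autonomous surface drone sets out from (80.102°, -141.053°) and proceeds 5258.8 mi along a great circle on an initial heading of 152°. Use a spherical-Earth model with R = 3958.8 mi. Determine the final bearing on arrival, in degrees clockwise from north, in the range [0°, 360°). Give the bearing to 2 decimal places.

Angular distance δ = d/R = 5258.8 / 3958.8 = 1.328382 rad.
With φ₁ = 80.102° = 1.398044 rad and θ = 152° = 2.652900 rad:
sin φ₂ = sin φ₁ cos δ + cos φ₁ sin δ cos θ = (0.985115)(0.240047) + (0.171895)(0.970761)(-0.882948) = 0.089137
φ₂ = asin(0.089137) = 0.089256 rad = 5.114°.
Then Δλ = atan2(0.078340, 0.152236) = 0.475256 rad, from sin θ sin δ cos φ₁ over cos δ − sin φ₁ sin φ₂.
Hence λ₂ = -141.053° + 27.230° = -113.823°.
The forward bearing on arrival equals the back-azimuth from the destination plus 180°.
Back-azimuth from P₂ (5.11°, -113.82°) to P₁ (80.10°, -141.05°), with Δλ' = λ₁ − λ₂ = -27.23°: atan2( sin Δλ' cos φ₁ , cos φ₂ sin φ₁ − sin φ₂ cos φ₁ cos Δλ' ) = 355.35°.
Final bearing = (355.35° + 180°) mod 360° = 175.35°.

final bearing 175.35°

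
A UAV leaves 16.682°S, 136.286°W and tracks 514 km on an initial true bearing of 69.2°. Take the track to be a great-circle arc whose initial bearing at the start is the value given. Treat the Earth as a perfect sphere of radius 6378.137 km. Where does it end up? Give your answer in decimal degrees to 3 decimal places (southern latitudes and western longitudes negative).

Central angle δ = d/R = 0.080588 rad.
Converting: φ₁ = -0.291156 rad, θ = 1.207768 rad.
sin φ₂ = sin φ₁ cos δ + cos φ₁ sin δ cos θ = (-0.287060)(0.996755) + (0.957913)(0.080501)(0.355107) = -0.258745
φ₂ = asin(-0.258745) = -0.261722 rad = -14.996°.
For the longitude increment, Δλ = atan2( sin θ sin δ cos φ₁, cos δ − sin φ₁ sin φ₂ ) = atan2(0.072087, 0.922479) = 4.468°.
Hence λ₂ = -136.286° + 4.468° = -131.818°.

latitude -14.996°, longitude -131.818°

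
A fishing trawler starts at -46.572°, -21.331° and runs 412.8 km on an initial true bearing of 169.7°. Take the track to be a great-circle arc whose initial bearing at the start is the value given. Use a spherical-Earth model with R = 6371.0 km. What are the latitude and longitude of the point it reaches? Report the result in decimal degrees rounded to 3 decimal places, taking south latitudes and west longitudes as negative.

Central angle δ = d/R = 0.064794 rad.
With φ₁ = -46.572° = -0.812835 rad and θ = 169.7° = 2.961824 rad:
Destination latitude: φ₂ = arcsin( sin φ₁ cos δ + cos φ₁ sin δ cos θ ) = arcsin(-0.768508) = -50.220°.
Then Δλ = atan2(0.007959, 0.439781) = 0.018095 rad, from sin θ sin δ cos φ₁ over cos δ − sin φ₁ sin φ₂.
λ₂ = λ₁ + Δλ = -20.294°.

latitude -50.220°, longitude -20.294°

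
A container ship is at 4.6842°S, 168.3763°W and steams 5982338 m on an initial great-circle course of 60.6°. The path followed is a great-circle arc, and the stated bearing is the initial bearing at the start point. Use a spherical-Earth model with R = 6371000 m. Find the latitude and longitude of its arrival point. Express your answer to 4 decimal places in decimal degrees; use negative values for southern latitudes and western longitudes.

latitude 20.2788°, longitude -119.8297°

Angular distance δ = d/R = 5982338 / 6371000 = 0.938995 rad.
Converting: φ₁ = -0.081755 rad, θ = 1.057670 rad.
Applying the spherical law of cosines for sides, sin φ₂ = sin φ₁ cos δ + cos φ₁ sin δ cos θ = 0.346589, so φ₂ = 20.2788°.
Δλ = atan2( sin θ sin δ cos φ₁ , cos δ − sin φ₁ sin φ₂ ) = atan2(0.700691, 0.618903) = 0.847299 rad = 48.5466°.
Hence λ₂ = -168.3763° + 48.5466° = -119.8297°.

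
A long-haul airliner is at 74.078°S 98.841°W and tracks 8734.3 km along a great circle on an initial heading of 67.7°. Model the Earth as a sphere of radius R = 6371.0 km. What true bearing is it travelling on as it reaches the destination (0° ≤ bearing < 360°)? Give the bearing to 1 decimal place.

final bearing 14.8°

Central angle δ = d/R = 1.370946 rad.
Converting: φ₁ = -1.292905 rad, θ = 1.181588 rad.
Destination latitude: φ₂ = arcsin( sin φ₁ cos δ + cos φ₁ sin δ cos θ ) = arcsin(-0.088882) = -5.099°.
For the longitude increment, Δλ = atan2( sin θ sin δ cos φ₁, cos δ − sin φ₁ sin φ₂ ) = atan2(0.248760, 0.113050) = 65.560°.
Hence λ₂ = -98.841° + 65.560° = -33.281°.
The forward bearing on arrival equals the back-azimuth from the destination plus 180°.
Back-azimuth from P₂ (-5.1°, -33.3°) to P₁ (-74.1°, -98.8°), with Δλ' = λ₁ − λ₂ = -65.6°: atan2( sin Δλ' cos φ₁ , cos φ₂ sin φ₁ − sin φ₂ cos φ₁ cos Δλ' ) = 194.8°.
Final bearing = (194.8° + 180°) mod 360° = 14.8°.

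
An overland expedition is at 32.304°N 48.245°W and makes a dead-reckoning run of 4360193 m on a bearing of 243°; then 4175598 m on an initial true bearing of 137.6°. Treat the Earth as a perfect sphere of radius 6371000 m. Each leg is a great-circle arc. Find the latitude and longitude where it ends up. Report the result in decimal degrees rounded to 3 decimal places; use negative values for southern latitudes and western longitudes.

Apply the spherical direct solution leg by leg, carrying full precision between legs.
Leg 1: from (32.304°, -48.245°), δ = 4360193/6371000 = 0.684381 rad, θ = 243° → φ = 9.874°, λ = -83.118°.
Leg 2: from (9.874°, -83.118°), δ = 4175598/6371000 = 0.655407 rad, θ = 137.6° → φ = -17.906°, λ = -57.530°.

latitude -17.906°, longitude -57.530°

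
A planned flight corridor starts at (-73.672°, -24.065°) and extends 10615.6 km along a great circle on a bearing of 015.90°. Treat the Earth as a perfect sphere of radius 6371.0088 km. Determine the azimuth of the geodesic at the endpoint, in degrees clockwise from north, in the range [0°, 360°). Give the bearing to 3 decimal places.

δ = 10615.6/6371.0088 = 1.666235 rad (95.4683°).
Converting: φ₁ = -1.285819 rad, θ = 0.277507 rad.
Applying the spherical law of cosines for sides, sin φ₂ = sin φ₁ cos δ + cos φ₁ sin δ cos θ = 0.360600, so φ₂ = 21.137°.
Then Δλ = atan2(0.076669, 0.250762) = 0.296719 rad, from sin θ sin δ cos φ₁ over cos δ − sin φ₁ sin φ₂.
λ₂ = -24.065° + 17.001° = -7.064°.
The forward bearing on arrival equals the back-azimuth from the destination plus 180°.
Back-azimuth from P₂ (21.137°, -7.064°) to P₁ (-73.672°, -24.065°), with Δλ' = λ₁ − λ₂ = -17.001°: atan2( sin Δλ' cos φ₁ , cos φ₂ sin φ₁ − sin φ₂ cos φ₁ cos Δλ' ) = 184.737°.
Final bearing = (184.737° + 180°) mod 360° = 4.737°.

final bearing 4.737°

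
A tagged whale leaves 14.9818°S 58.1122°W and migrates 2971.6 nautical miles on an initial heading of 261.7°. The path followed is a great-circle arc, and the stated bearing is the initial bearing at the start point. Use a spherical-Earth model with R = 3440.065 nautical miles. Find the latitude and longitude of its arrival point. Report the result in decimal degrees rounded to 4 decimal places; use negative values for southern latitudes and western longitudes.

Angular distance δ = d/R = 2971.6 / 3440.065 = 0.863821 rad.
Converting: φ₁ = -0.261482 rad, θ = 4.567527 rad.
Applying the spherical law of cosines for sides, sin φ₂ = sin φ₁ cos δ + cos φ₁ sin δ cos θ = -0.273941, so φ₂ = -15.8989°.
Then Δλ = atan2(-0.726792, 0.578720) = -0.898336 rad, from sin θ sin δ cos φ₁ over cos δ − sin φ₁ sin φ₂.
λ₂ = -58.1122° + -51.4709° = -109.5831°.

latitude -15.8989°, longitude -109.5831°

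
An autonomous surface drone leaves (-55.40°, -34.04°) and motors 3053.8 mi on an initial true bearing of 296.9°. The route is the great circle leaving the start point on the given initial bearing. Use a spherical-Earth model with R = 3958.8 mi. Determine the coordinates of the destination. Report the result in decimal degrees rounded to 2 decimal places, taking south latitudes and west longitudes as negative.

Central angle δ = d/R = 0.771395 rad.
Start latitude φ₁ = -0.966912 rad; initial bearing θ = 5.181883 rad.
Applying the spherical law of cosines for sides, sin φ₂ = sin φ₁ cos δ + cos φ₁ sin δ cos θ = -0.411035, so φ₂ = -24.27°.
Then Δλ = atan2(-0.353031, 0.378600) = -0.750464 rad, from sin θ sin δ cos φ₁ over cos δ − sin φ₁ sin φ₂.
Hence λ₂ = -34.04° + -43.00° = -77.04°.

latitude -24.27°, longitude -77.04°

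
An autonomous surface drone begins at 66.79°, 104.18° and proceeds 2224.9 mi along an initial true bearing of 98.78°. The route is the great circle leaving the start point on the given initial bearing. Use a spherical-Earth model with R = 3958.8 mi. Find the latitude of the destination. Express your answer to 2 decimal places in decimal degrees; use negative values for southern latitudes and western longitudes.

latitude 48.21°

The arc subtends δ = 2224.9/3958.8 = 0.562014 rad at the centre.
With φ₁ = 66.79° = 1.165705 rad and θ = 98.78° = 1.724036 rad:
sin φ₂ = sin φ₁ cos δ + cos φ₁ sin δ cos θ = (0.919067)(0.846184) + (0.394102)(0.532891)(-0.152641) = 0.745642
φ₂ = asin(0.745642) = 0.841499 rad = 48.21°.
Then Δλ = atan2(0.207553, 0.160889) = 0.911380 rad, from sin θ sin δ cos φ₁ over cos δ − sin φ₁ sin φ₂.
λ₂ = 104.18° + 52.22° = 156.40°.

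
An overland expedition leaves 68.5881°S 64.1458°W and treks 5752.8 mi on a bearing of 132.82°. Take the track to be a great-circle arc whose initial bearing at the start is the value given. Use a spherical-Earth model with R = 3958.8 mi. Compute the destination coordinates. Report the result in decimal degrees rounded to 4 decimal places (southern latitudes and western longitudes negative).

latitude -20.8351°, longitude 64.6494°

δ = 5752.8/3958.8 = 1.453168 rad (83.2604°).
Start latitude φ₁ = -1.197088 rad; initial bearing θ = 2.318146 rad.
sin φ₂ = sin φ₁ cos δ + cos φ₁ sin δ cos θ = (-0.930980)(0.117358) + (0.365070)(0.993090)(-0.679697) = -0.355680
φ₂ = asin(-0.355680) = -0.363642 rad = -20.8351°.
Δλ = atan2( sin θ sin δ cos φ₁ , cos δ − sin φ₁ sin φ₂ ) = atan2(0.265926, -0.213773) = 2.247901 rad = 128.7952°.
λ₂ = -64.1458° + 128.7952° = 64.6494°.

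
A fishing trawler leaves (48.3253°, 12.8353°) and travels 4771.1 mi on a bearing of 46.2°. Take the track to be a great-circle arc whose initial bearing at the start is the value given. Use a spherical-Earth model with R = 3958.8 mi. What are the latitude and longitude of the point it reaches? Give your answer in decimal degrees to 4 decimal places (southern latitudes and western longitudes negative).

Central angle δ = d/R = 1.205188 rad.
Converting: φ₁ = 0.843436 rad, θ = 0.806342 rad.
sin φ₂ = sin φ₁ cos δ + cos φ₁ sin δ cos θ = (0.746932)(0.357517) + (0.664901)(0.933907)(0.692143) = 0.696831
φ₂ = asin(0.696831) = 0.770969 rad = 44.1733°.
Then Δλ = atan2(0.448181, -0.162968) = 1.919554 rad, from sin θ sin δ cos φ₁ over cos δ − sin φ₁ sin φ₂.
λ₂ = 12.8353° + 109.9823° = 122.8176°.

latitude 44.1733°, longitude 122.8176°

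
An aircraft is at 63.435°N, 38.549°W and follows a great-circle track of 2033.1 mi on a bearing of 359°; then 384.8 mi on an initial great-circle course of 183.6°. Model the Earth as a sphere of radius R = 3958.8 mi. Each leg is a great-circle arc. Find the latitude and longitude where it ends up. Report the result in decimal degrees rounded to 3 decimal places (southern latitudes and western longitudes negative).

Apply the spherical direct solution leg by leg, carrying full precision between legs.
Leg 1: from (63.435°, -38.549°), δ = 2033.1/3958.8 = 0.513565 rad, θ = 359° → φ = 87.102°, λ = 151.214°.
Leg 2: from (87.102°, 151.214°), δ = 384.8/3958.8 = 0.097201 rad, θ = 183.6° → φ = 81.536°, λ = 148.841°.

latitude 81.536°, longitude 148.841°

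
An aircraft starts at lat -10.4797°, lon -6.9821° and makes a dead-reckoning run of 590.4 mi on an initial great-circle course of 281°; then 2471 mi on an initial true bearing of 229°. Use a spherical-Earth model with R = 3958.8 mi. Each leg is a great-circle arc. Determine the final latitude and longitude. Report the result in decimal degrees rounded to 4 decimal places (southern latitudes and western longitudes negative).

latitude -30.1522°, longitude -46.1383°

Apply the spherical direct solution leg by leg, carrying full precision between legs.
Leg 1: from (-10.4797°, -6.9821°), δ = 590.4/3958.8 = 0.149136 rad, θ = 281° → φ = -8.7423°, λ = -15.4681°.
Leg 2: from (-8.7423°, -15.4681°), δ = 2471/3958.8 = 0.624179 rad, θ = 229° → φ = -30.1522°, λ = -46.1383°.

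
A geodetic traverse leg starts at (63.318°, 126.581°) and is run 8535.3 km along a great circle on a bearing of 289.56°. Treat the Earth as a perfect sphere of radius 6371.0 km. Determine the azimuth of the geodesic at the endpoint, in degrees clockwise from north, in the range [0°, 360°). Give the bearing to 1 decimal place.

Angular distance δ = d/R = 8535.3 / 6371 = 1.339711 rad.
Start latitude φ₁ = 1.105108 rad; initial bearing θ = 5.053775 rad.
Applying the spherical law of cosines for sides, sin φ₂ = sin φ₁ cos δ + cos φ₁ sin δ cos θ = 0.350984, so φ₂ = 20.548°.
Then Δλ = atan2(-0.411878, -0.084574) = -1.773320 rad, from sin θ sin δ cos φ₁ over cos δ − sin φ₁ sin φ₂.
λ₂ = λ₁ + Δλ = 24.977°.
The forward bearing on arrival equals the back-azimuth from the destination plus 180°.
Back-azimuth from P₂ (20.5°, 25.0°) to P₁ (63.3°, 126.6°), with Δλ' = λ₁ − λ₂ = 101.6°: atan2( sin Δλ' cos φ₁ , cos φ₂ sin φ₁ − sin φ₂ cos φ₁ cos Δλ' ) = 26.9°.
Final bearing = (26.9° + 180°) mod 360° = 206.9°.

final bearing 206.9°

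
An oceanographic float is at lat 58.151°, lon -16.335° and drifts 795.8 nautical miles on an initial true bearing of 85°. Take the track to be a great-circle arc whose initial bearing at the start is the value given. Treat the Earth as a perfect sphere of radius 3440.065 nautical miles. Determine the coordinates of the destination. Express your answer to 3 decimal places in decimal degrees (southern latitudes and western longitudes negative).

latitude 56.862°, longitude 8.362°

Central angle δ = d/R = 0.231333 rad.
Converting: φ₁ = 1.014926 rad, θ = 1.483530 rad.
sin φ₂ = sin φ₁ cos δ + cos φ₁ sin δ cos θ = (0.849442)(0.973362) + (0.527682)(0.229275)(0.087156) = 0.837359
φ₂ = asin(0.837359) = 0.992433 rad = 56.862°.
Δλ = atan2( sin θ sin δ cos φ₁ , cos δ − sin φ₁ sin φ₂ ) = atan2(0.120524, 0.262074) = 0.431044 rad = 24.697°.
Hence λ₂ = -16.335° + 24.697° = 8.362°.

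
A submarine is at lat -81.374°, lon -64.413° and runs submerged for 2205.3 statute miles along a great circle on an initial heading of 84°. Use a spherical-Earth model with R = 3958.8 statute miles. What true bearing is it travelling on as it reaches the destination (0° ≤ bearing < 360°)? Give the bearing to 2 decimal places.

Central angle δ = d/R = 0.557063 rad.
With φ₁ = -81.374° = -1.420244 rad and θ = 84° = 1.466077 rad:
Destination latitude: φ₂ = arcsin( sin φ₁ cos δ + cos φ₁ sin δ cos θ ) = arcsin(-0.830922) = -56.194°.
Then Δλ = atan2(0.078861, 0.027289) = 1.237655 rad, from sin θ sin δ cos φ₁ over cos δ − sin φ₁ sin φ₂.
Hence λ₂ = -64.413° + 70.912° = 6.499°.
The forward bearing on arrival equals the back-azimuth from the destination plus 180°.
Back-azimuth from P₂ (-56.19°, 6.50°) to P₁ (-81.37°, -64.41°), with Δλ' = λ₁ − λ₂ = -70.91°: atan2( sin Δλ' cos φ₁ , cos φ₂ sin φ₁ − sin φ₂ cos φ₁ cos Δλ' ) = 195.55°.
Final bearing = (195.55° + 180°) mod 360° = 15.55°.

final bearing 15.55°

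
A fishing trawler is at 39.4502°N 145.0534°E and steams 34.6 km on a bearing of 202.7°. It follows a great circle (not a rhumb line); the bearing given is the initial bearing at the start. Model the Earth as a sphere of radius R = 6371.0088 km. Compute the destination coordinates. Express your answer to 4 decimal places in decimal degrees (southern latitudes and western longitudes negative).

latitude 39.1630°, longitude 144.8985°

Angular distance δ = d/R = 34.6 / 6371.0088 = 0.005431 rad.
Start latitude φ₁ = 0.688536 rad; initial bearing θ = 3.537782 rad.
sin φ₂ = sin φ₁ cos δ + cos φ₁ sin δ cos θ = (0.635407)(0.999985) + (0.772177)(0.005431)(-0.922538) = 0.631529
φ₂ = asin(0.631529) = 0.683524 rad = 39.1630°.
Then Δλ = atan2(-0.001618, 0.598707) = -0.002703 rad, from sin θ sin δ cos φ₁ over cos δ − sin φ₁ sin φ₂.
λ₂ = λ₁ + Δλ = 144.8985°.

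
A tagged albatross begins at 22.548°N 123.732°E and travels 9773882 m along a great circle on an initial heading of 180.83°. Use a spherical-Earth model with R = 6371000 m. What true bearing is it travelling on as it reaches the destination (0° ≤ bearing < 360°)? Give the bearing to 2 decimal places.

The arc subtends δ = 9773882/6371000 = 1.534121 rad at the centre.
Start latitude φ₁ = 0.393537 rad; initial bearing θ = 3.156079 rad.
sin φ₂ = sin φ₁ cos δ + cos φ₁ sin δ cos θ = (0.383457)(0.036668) + (0.923559)(0.999328)(-0.999895) = -0.908780
φ₂ = asin(-0.908780) = -1.140352 rad = -65.337°.
Δλ = atan2( sin θ sin δ cos φ₁ , cos δ − sin φ₁ sin φ₂ ) = atan2(-0.013369, 0.385146) = -0.034699 rad = -1.988°.
λ₂ = 123.732° + -1.988° = 121.744°.
The forward bearing on arrival equals the back-azimuth from the destination plus 180°.
Back-azimuth from P₂ (-65.34°, 121.74°) to P₁ (22.55°, 123.73°), with Δλ' = λ₁ − λ₂ = 1.99°: atan2( sin Δλ' cos φ₁ , cos φ₂ sin φ₁ − sin φ₂ cos φ₁ cos Δλ' ) = 1.84°.
Final bearing = (1.84° + 180°) mod 360° = 181.84°.

final bearing 181.84°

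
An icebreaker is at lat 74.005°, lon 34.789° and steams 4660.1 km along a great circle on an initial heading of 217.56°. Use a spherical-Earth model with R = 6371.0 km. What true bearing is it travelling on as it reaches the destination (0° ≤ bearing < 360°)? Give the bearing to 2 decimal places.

final bearing 191.79°

Central angle δ = d/R = 0.731455 rad.
Start latitude φ₁ = 1.291631 rad; initial bearing θ = 3.797138 rad.
sin φ₂ = sin φ₁ cos δ + cos φ₁ sin δ cos θ = (0.961286)(0.744203) + (0.275553)(0.667953)(-0.792715) = 0.569487
φ₂ = asin(0.569487) = 0.605882 rad = 34.714°.
For the longitude increment, Δλ = atan2( sin θ sin δ cos φ₁, cos δ − sin φ₁ sin φ₂ ) = atan2(-0.112200, 0.196763) = -29.693°.
λ₂ = λ₁ + Δλ = 5.096°.
The forward bearing on arrival equals the back-azimuth from the destination plus 180°.
Back-azimuth from P₂ (34.71°, 5.10°) to P₁ (74.00°, 34.79°), with Δλ' = λ₁ − λ₂ = 29.69°: atan2( sin Δλ' cos φ₁ , cos φ₂ sin φ₁ − sin φ₂ cos φ₁ cos Δλ' ) = 11.79°.
Final bearing = (11.79° + 180°) mod 360° = 191.79°.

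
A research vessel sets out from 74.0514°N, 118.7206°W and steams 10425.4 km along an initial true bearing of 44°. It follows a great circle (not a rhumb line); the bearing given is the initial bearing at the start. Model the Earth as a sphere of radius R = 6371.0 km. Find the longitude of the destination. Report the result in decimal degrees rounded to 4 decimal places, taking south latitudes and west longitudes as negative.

longitude 16.8930°

Angular distance δ = d/R = 10425.4 / 6371 = 1.636384 rad.
With φ₁ = 74.0514° = 1.292441 rad and θ = 44° = 0.767945 rad:
sin φ₂ = sin φ₁ cos δ + cos φ₁ sin δ cos θ = (0.961509)(-0.065540) + (0.274775)(0.997850)(0.719340) = 0.134214
φ₂ = asin(0.134214) = 0.134620 rad = 7.7132°.
Then Δλ = atan2(0.190464, -0.194588) = 2.366904 rad, from sin θ sin δ cos φ₁ over cos δ − sin φ₁ sin φ₂.
λ₂ = λ₁ + Δλ = 16.8930°.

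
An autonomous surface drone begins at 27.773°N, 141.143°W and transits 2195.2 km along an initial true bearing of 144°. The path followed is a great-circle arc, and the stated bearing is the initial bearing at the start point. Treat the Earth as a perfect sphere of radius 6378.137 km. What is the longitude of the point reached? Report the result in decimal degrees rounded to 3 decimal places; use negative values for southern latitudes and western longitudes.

Angular distance δ = d/R = 2195.2 / 6378.137 = 0.344176 rad.
With φ₁ = 27.773° = 0.484730 rad and θ = 144° = 2.513274 rad:
sin φ₂ = sin φ₁ cos δ + cos φ₁ sin δ cos θ = (0.465970)(0.941354) + (0.884801)(0.337421)(-0.809017) = 0.197110
φ₂ = asin(0.197110) = 0.198409 rad = 11.368°.
Δλ = atan2( sin θ sin δ cos φ₁ , cos δ − sin φ₁ sin φ₂ ) = atan2(0.175483, 0.849506) = 0.203706 rad = 11.671°.
Hence λ₂ = -141.143° + 11.671° = -129.472°.

longitude -129.472°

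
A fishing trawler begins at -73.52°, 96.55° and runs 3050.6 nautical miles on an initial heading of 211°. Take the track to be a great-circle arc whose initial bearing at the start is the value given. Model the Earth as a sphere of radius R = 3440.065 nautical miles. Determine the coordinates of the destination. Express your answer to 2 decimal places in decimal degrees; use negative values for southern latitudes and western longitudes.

δ = 3050.6/3440.065 = 0.886786 rad (50.8091°).
Start latitude φ₁ = -1.283166 rad; initial bearing θ = 3.682645 rad.
Destination latitude: φ₂ = arcsin( sin φ₁ cos δ + cos φ₁ sin δ cos θ ) = arcsin(-0.794408) = -52.60°.
For the longitude increment, Δλ = atan2( sin θ sin δ cos φ₁, cos δ − sin φ₁ sin φ₂ ) = atan2(-0.113239, -0.129866) = -138.91°.
Hence λ₂ = 96.55° + -138.91° = -42.36°.

latitude -52.60°, longitude -42.36°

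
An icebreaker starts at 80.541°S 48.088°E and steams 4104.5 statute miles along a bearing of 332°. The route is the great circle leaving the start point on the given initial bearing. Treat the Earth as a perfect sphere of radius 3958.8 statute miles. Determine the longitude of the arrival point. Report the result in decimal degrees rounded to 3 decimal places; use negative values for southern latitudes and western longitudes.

longitude 22.218°

The arc subtends δ = 4104.5/3958.8 = 1.036804 rad at the centre.
Start latitude φ₁ = -1.405706 rad; initial bearing θ = 5.794493 rad.
sin φ₂ = sin φ₁ cos δ + cos φ₁ sin δ cos θ = (-0.986403)(0.508974) + (0.164342)(0.860782)(0.882948) = -0.377150
φ₂ = asin(-0.377150) = -0.386717 rad = -22.157°.
For the longitude increment, Δλ = atan2( sin θ sin δ cos φ₁, cos δ − sin φ₁ sin φ₂ ) = atan2(-0.066413, 0.136952) = -25.870°.
λ₂ = 48.088° + -25.870° = 22.218°.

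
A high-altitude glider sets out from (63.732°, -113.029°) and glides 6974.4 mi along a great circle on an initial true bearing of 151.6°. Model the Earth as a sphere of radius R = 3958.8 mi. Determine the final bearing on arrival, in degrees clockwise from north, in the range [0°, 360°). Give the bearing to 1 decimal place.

The arc subtends δ = 6974.4/3958.8 = 1.761746 rad at the centre.
Converting: φ₁ = 1.112333 rad, θ = 2.645919 rad.
Applying the spherical law of cosines for sides, sin φ₂ = sin φ₁ cos δ + cos φ₁ sin δ cos θ = -0.552423, so φ₂ = -33.533°.
Then Δλ = atan2(0.206671, 0.305585) = 0.594652 rad, from sin θ sin δ cos φ₁ over cos δ − sin φ₁ sin φ₂.
λ₂ = λ₁ + Δλ = -78.958°.
The forward bearing on arrival equals the back-azimuth from the destination plus 180°.
Back-azimuth from P₂ (-33.5°, -79.0°) to P₁ (63.7°, -113.0°), with Δλ' = λ₁ − λ₂ = -34.1°: atan2( sin Δλ' cos φ₁ , cos φ₂ sin φ₁ − sin φ₂ cos φ₁ cos Δλ' ) = 345.4°.
Final bearing = (345.4° + 180°) mod 360° = 165.4°.

final bearing 165.4°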